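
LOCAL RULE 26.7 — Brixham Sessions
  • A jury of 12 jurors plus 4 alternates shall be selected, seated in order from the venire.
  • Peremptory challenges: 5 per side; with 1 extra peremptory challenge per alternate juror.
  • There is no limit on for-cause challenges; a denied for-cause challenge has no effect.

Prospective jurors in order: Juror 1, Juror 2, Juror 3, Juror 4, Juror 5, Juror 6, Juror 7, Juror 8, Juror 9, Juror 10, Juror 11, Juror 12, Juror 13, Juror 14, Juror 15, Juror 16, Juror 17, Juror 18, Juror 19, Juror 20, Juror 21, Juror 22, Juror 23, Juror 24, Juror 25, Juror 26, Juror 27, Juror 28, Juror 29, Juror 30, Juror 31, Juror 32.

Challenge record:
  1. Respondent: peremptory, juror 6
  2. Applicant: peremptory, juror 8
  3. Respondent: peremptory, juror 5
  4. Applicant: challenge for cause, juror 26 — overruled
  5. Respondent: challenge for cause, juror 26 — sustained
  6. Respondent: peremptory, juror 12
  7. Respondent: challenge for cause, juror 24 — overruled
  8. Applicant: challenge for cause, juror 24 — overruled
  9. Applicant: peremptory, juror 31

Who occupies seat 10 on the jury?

Removed: #5, #6, #8, #12, #26, #31. (#24 stays — for-cause denied.)
Seating in order: seats 1–12 → #1, #2, #3, #4, #7, #9, #10, #11, #13, #14, #15, #16; alternates → #17, #18, #19, #20.
So seat 10 is #14.

14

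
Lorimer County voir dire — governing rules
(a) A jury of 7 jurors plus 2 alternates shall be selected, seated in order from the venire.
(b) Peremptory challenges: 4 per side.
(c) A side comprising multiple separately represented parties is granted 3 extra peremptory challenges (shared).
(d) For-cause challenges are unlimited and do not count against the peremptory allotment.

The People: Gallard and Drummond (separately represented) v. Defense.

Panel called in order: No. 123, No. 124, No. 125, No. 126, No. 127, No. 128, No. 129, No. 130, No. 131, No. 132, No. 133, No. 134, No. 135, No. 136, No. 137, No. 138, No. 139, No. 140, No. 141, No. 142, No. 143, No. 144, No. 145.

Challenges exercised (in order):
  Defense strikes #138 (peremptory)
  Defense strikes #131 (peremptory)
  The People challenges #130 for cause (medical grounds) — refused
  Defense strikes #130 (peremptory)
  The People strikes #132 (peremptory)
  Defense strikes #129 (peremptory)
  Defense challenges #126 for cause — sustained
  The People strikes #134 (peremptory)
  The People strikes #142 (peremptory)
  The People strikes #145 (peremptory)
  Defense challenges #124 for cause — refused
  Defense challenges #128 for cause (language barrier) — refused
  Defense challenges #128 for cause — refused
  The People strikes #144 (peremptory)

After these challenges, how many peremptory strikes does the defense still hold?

0

Defense allotment: 4.
Defense peremptories used: #138, #131, #130, #129 — 4 (for-cause on #126, #124, #128, #128 don't count).
Remaining: 4 − 4 = 0.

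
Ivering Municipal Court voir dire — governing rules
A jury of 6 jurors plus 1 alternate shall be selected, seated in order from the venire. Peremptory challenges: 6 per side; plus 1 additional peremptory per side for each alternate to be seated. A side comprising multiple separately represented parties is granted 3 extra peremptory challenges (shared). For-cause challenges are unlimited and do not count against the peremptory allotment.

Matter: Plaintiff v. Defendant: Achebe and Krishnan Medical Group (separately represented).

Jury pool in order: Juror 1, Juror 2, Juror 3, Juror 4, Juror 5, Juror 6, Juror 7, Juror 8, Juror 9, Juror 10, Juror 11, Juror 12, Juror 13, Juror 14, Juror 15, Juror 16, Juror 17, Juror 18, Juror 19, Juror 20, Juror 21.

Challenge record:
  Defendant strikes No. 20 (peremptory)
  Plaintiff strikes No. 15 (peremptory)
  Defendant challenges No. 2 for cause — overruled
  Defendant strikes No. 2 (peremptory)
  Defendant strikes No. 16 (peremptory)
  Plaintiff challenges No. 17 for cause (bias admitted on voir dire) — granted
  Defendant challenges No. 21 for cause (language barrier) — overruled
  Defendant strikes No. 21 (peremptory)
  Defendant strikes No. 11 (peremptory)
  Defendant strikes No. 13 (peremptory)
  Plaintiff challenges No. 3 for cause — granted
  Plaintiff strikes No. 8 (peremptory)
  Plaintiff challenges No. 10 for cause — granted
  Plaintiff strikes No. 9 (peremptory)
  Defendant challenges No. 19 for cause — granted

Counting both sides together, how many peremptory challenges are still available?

8

Plaintiff allotment: 6 base + 1 × 1 alternate = 7. Defendant allotment: 6 base + 1 × 1 alternate + 3 multi-party = 10.
Plaintiff peremptories used: #15, #8, #9 — 3 (for-cause on #17, #3, #10 don't count).
Defendant peremptories used: #20, #2, #16, #21, #11, #13 — 6 (for-cause on #2, #21, #19 don't count).
Remaining: (7 − 3) + (10 − 6) = 8.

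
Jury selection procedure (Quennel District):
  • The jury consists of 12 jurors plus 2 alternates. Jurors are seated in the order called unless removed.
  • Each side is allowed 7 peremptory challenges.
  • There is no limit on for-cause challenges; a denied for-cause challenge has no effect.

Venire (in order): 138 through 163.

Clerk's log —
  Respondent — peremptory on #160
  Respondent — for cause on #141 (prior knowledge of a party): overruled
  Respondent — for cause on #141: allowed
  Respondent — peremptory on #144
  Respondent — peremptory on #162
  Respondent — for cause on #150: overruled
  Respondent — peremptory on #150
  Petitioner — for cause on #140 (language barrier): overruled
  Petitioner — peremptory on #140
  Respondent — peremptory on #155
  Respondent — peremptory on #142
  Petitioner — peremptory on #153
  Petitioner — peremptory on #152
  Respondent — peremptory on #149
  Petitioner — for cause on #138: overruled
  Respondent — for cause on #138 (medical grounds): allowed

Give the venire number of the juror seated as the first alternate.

Removed: #138, #140, #141, #142, #144, #149, #150, #152, #153, #155, #160, #162.
Seating in order: seats 1–12 → #139, #143, #145, #146, #147, #148, #151, #154, #156, #157, #158, #159; alternates → #161, #163.
So alternate 1 is #161.

161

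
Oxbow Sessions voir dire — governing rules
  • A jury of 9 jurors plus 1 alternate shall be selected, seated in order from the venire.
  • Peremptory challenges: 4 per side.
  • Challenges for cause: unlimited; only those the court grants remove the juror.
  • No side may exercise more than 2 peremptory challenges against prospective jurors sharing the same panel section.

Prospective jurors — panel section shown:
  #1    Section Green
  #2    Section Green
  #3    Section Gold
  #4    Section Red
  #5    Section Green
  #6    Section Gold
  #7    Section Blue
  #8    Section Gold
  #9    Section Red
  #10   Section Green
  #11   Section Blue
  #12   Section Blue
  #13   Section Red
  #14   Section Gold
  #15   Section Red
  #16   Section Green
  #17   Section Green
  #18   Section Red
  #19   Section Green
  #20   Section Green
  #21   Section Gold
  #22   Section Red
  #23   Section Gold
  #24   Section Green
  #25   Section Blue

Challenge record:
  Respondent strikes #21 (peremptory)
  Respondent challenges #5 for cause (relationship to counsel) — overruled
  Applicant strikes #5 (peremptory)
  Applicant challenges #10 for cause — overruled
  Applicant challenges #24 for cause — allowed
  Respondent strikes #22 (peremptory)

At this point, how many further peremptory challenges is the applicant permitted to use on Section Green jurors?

1

Applicant peremptories so far: #5 — 1 of 4 used, 3 left overall.
Against Section Green: #5 — 1 used; per-section cap 2 leaves 1.
Binding limit: min(3, 1) = 1.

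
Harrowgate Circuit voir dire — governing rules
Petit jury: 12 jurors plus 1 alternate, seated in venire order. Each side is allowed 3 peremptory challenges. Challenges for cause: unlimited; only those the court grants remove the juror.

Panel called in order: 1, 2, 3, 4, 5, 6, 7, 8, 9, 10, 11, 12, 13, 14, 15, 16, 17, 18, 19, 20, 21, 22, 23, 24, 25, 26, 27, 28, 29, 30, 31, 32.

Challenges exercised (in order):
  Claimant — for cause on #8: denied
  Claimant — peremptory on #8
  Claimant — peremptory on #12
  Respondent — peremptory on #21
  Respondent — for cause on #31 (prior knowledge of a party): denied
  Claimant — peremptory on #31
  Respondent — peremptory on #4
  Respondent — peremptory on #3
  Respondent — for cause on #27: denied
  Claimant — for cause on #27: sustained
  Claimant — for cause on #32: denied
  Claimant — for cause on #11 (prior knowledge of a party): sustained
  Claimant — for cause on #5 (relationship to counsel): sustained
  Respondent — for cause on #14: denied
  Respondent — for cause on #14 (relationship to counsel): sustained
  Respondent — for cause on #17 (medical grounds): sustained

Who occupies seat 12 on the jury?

20

Removed: #3, #4, #5, #8, #11, #12, #14, #17, #21, #27, #31. (#32 stays — for-cause denied.)
Seating in order: seats 1–12 → #1, #2, #6, #7, #9, #10, #13, #15, #16, #18, #19, #20; alternates → #22.
So seat 12 is #20.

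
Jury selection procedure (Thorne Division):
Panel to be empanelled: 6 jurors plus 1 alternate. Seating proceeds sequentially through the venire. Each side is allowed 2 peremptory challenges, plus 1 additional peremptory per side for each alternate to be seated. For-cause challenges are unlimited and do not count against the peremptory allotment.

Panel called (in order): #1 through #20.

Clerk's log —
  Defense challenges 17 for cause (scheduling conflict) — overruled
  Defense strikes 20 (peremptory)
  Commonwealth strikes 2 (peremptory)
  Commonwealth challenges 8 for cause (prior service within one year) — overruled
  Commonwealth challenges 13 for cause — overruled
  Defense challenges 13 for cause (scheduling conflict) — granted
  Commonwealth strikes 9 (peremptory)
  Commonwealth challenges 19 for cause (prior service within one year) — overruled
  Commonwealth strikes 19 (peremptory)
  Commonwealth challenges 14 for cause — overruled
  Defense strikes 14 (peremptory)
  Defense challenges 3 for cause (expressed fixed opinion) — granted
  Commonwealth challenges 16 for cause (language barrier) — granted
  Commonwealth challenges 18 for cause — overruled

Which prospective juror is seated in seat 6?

8

Removed: #2, #3, #9, #13, #14, #16, #19, #20. (#8, #17, #18 stay — for-cause denied.)
Seating in order: seats 1–6 → #1, #4, #5, #6, #7, #8; alternates → #10.
So seat 6 is #8.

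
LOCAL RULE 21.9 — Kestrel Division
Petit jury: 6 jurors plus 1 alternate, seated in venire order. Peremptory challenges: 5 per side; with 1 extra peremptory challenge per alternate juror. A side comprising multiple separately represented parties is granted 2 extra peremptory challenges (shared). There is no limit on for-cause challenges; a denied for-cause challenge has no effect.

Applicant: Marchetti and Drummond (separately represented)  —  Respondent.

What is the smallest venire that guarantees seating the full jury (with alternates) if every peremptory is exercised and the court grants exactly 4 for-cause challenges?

25

Seats to fill: 6 + 1 alternates = 7.
Peremptories — Applicant: 5 + 1×1 + 2 = 8; Respondent: 5 + 1×1 = 6; total 14.
For-cause removals: 4.
Minimum venire: 7 + 14 + 4 = 25.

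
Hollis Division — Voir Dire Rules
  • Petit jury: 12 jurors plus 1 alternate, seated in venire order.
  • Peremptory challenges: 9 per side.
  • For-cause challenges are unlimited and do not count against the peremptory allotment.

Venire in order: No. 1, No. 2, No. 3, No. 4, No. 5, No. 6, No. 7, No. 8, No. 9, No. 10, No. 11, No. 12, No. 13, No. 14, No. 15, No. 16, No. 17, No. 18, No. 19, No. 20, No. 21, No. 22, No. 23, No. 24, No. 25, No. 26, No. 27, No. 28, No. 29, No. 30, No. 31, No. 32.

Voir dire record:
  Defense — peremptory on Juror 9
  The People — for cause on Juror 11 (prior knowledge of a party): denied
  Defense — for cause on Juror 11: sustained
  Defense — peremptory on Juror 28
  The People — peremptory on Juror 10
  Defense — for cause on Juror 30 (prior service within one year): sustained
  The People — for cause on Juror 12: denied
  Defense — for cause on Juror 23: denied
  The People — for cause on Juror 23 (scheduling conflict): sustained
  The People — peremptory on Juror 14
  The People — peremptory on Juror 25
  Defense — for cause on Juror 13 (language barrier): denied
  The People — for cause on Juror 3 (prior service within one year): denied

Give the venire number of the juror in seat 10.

Removed: #9, #10, #11, #14, #23, #25, #28, #30. (#3, #12, #13 stay — for-cause denied.)
Seating in order: seats 1–12 → #1, #2, #3, #4, #5, #6, #7, #8, #12, #13, #15, #16; alternates → #17.
So seat 10 is #13.

13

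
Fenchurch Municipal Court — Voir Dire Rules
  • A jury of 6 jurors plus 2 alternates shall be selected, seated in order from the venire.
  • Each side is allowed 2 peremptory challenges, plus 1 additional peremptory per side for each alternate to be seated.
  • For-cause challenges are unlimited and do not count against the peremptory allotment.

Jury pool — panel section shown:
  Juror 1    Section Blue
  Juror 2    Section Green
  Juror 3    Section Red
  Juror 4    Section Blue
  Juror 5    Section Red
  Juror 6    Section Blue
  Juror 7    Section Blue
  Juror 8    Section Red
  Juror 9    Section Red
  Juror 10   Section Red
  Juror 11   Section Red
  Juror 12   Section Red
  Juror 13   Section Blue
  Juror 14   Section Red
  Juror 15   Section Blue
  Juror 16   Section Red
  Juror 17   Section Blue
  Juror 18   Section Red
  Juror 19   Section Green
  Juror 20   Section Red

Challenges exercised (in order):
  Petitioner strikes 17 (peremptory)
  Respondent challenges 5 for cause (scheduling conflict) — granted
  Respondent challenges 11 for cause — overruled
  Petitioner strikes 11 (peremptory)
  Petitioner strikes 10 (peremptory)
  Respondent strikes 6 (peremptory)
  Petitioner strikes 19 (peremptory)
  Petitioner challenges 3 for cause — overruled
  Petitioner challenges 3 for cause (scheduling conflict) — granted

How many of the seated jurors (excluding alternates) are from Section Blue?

3

Removed: #3, #5, #6, #10, #11, #17, #19.
Seated jurors 1–6: #1, #2, #4, #7, #8, #9 (alternates #12, #13 not counted).
Of those, in Section Blue: #1, #4, #7 → 3.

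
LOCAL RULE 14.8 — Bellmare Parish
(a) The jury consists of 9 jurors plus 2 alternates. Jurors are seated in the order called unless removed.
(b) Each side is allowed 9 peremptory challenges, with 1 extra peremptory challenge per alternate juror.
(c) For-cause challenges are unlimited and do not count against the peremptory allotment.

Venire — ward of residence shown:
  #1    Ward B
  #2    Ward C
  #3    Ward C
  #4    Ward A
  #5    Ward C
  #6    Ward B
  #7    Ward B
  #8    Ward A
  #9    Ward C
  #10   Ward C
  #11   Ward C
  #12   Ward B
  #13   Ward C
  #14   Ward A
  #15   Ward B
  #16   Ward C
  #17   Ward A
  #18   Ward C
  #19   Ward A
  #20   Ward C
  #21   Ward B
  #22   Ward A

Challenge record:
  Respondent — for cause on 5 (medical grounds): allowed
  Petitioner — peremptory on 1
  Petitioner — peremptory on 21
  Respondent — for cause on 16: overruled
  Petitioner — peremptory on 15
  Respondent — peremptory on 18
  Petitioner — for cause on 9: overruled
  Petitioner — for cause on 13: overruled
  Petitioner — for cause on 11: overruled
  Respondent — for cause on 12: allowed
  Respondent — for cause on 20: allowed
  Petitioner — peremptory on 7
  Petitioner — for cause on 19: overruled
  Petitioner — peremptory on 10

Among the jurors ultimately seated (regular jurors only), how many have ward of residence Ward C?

Removed: #1, #5, #7, #10, #12, #15, #18, #20, #21.
Seated jurors 1–9: #2, #3, #4, #6, #8, #9, #11, #13, #14 (alternates #16, #17 not counted).
Of those, in Ward C: #2, #3, #9, #11, #13 → 5.

5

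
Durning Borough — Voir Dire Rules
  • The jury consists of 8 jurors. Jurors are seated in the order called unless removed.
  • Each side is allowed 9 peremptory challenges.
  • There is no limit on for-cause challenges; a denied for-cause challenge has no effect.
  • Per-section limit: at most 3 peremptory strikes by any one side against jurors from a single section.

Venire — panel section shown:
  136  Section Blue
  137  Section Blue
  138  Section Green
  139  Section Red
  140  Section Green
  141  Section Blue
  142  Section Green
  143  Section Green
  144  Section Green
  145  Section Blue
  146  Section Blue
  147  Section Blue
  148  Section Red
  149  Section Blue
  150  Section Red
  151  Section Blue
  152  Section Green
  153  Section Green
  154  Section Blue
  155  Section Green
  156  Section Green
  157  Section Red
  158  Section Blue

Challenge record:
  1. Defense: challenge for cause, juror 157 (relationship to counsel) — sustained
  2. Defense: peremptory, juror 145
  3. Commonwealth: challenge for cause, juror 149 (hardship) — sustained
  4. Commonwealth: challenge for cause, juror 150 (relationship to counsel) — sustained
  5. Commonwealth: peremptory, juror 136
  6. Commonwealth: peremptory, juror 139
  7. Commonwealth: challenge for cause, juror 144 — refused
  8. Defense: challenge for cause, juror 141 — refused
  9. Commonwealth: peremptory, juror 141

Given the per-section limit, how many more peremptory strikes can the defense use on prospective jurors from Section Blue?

Defense peremptories so far: #145 — 1 of 9 used, 8 left overall.
Against Section Blue: #145 — 1 used; per-section cap 3 leaves 2.
Binding limit: min(8, 2) = 2.

2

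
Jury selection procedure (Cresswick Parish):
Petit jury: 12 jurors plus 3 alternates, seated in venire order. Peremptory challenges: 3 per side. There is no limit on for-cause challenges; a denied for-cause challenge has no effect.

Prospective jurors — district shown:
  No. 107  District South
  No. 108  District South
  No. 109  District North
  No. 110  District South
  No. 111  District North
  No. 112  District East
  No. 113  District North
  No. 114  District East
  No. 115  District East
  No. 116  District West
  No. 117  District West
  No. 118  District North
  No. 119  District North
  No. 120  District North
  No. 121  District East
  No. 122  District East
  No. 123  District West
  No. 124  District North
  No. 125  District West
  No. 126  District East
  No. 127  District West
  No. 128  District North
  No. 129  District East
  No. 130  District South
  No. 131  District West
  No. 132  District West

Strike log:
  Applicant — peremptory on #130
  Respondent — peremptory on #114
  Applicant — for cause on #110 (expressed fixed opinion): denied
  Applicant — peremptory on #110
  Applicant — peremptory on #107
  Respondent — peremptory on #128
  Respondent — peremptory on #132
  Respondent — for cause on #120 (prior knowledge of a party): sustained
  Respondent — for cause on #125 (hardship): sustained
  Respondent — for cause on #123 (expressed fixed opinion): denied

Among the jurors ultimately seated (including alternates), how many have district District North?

Removed: #107, #110, #114, #120, #125, #128, #130, #132.
Seated (15 incl. alternates): #108, #109, #111, #112, #113, #115, #116, #117, #118, #119, #121, #122, #123, #124, #126.
Of those, in District North: #109, #111, #113, #118, #119, #124 → 6.

6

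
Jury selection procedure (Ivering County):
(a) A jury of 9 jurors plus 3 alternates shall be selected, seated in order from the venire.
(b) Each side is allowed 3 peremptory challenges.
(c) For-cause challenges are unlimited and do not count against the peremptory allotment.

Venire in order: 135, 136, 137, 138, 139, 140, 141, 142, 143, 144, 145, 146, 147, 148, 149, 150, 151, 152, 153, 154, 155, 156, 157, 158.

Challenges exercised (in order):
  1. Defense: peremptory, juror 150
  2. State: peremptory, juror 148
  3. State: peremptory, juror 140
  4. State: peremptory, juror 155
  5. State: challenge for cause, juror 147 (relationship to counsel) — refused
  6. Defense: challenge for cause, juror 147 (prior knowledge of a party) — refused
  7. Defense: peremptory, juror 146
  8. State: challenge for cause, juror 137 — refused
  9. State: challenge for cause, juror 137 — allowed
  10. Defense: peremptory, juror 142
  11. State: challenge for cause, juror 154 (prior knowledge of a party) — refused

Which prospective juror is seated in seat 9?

Removed: #137, #140, #142, #146, #148, #150, #155. (#147, #154 stay — for-cause denied.)
Seating in order: seats 1–9 → #135, #136, #138, #139, #141, #143, #144, #145, #147; alternates → #149, #151, #152.
So seat 9 is #147.

147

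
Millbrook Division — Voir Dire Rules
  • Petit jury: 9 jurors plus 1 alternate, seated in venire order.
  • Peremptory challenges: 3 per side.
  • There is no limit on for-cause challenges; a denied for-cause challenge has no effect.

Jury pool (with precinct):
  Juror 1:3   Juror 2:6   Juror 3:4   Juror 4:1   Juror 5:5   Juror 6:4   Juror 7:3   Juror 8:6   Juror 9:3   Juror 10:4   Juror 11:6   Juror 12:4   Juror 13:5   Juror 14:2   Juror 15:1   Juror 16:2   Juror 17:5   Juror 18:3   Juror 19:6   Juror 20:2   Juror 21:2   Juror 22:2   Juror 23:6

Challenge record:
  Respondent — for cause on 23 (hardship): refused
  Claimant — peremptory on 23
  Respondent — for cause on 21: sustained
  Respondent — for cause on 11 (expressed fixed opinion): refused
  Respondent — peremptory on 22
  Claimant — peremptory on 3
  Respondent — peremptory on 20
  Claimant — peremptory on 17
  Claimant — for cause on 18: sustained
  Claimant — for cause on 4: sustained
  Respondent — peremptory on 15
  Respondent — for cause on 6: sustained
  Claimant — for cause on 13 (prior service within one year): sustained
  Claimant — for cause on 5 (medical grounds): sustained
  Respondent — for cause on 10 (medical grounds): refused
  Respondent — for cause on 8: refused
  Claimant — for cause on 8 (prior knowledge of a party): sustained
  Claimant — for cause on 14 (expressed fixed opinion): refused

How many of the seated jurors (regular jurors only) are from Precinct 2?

2

Removed: #3, #4, #5, #6, #8, #13, #15, #17, #18, #20, #21, #22, #23.
Seated jurors 1–9: #1, #2, #7, #9, #10, #11, #12, #14, #16 (alternates #19 not counted).
Of those, in Precinct 2: #14, #16 → 2.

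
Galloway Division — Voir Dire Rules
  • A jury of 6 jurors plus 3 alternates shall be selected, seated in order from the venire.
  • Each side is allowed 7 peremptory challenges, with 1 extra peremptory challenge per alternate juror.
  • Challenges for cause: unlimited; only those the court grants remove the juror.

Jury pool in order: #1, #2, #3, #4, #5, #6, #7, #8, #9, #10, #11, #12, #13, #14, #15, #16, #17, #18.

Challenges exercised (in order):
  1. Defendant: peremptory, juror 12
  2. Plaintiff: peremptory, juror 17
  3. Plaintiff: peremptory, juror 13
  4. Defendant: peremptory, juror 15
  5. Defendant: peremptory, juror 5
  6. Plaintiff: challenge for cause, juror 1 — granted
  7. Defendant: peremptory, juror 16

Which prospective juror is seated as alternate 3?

Removed: #1, #5, #12, #13, #15, #16, #17.
Filling seats in venire order through position 9: #2, #3, #4, #6, #7, #8, #9, #10, #11.
So alternate 3 is #11.

11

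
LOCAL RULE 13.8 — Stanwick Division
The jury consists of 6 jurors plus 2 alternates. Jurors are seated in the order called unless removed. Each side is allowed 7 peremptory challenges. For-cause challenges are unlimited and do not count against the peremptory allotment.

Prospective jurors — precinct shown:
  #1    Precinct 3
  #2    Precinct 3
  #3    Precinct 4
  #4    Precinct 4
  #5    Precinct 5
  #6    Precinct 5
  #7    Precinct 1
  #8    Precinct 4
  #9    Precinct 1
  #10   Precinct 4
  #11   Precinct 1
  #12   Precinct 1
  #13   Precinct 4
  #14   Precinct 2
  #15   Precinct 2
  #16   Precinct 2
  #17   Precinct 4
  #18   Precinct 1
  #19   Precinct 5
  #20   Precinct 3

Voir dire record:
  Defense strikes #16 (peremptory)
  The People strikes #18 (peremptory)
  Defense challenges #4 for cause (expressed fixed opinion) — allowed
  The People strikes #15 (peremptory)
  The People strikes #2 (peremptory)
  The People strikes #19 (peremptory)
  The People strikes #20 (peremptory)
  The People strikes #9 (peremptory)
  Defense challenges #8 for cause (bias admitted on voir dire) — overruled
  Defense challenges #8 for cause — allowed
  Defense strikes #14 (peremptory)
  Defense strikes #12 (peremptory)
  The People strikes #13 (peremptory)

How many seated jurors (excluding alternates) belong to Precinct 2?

Removed: #2, #4, #8, #9, #12, #13, #14, #15, #16, #18, #19, #20.
Seated jurors 1–6: #1, #3, #5, #6, #7, #10 (alternates #11, #17 not counted).
None of those are in Precinct 2 → 0.

0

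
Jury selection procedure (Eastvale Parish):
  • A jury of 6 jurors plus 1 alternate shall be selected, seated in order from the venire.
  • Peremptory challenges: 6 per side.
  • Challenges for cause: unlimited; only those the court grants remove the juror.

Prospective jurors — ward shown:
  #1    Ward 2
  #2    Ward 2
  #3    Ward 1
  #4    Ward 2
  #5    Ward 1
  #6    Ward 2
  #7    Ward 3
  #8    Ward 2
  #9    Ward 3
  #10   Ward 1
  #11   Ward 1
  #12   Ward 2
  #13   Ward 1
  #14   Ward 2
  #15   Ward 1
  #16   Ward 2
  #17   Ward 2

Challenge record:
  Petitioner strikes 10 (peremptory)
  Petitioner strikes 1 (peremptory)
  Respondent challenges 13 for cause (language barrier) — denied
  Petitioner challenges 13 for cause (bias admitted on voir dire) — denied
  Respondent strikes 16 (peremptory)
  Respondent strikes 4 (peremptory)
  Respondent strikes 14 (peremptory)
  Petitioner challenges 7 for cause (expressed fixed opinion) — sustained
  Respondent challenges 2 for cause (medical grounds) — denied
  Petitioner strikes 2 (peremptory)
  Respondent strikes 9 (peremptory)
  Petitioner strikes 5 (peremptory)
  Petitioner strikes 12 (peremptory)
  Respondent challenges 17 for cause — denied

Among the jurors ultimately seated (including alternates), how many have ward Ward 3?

Removed: #1, #2, #4, #5, #7, #9, #10, #12, #14, #16.
Seated (7 incl. alternates): #3, #6, #8, #11, #13, #15, #17.
None of those are in Ward 3 → 0.

0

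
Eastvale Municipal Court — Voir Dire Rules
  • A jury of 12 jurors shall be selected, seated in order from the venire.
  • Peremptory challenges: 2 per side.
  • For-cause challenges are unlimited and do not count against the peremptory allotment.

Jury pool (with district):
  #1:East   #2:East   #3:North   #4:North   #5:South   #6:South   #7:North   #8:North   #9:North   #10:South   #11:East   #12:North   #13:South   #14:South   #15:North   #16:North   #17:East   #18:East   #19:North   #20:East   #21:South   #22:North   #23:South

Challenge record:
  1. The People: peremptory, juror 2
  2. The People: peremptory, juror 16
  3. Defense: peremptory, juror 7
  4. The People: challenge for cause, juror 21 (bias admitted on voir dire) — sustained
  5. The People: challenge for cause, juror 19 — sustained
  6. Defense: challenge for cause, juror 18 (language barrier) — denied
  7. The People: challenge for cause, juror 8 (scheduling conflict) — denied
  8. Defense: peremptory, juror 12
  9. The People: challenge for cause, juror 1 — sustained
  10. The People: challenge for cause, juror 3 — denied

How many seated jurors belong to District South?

Removed: #1, #2, #7, #12, #16, #19, #21.
Seated jurors 1–12: #3, #4, #5, #6, #8, #9, #10, #11, #13, #14, #15, #17.
Of those, in District South: #5, #6, #10, #13, #14 → 5.

5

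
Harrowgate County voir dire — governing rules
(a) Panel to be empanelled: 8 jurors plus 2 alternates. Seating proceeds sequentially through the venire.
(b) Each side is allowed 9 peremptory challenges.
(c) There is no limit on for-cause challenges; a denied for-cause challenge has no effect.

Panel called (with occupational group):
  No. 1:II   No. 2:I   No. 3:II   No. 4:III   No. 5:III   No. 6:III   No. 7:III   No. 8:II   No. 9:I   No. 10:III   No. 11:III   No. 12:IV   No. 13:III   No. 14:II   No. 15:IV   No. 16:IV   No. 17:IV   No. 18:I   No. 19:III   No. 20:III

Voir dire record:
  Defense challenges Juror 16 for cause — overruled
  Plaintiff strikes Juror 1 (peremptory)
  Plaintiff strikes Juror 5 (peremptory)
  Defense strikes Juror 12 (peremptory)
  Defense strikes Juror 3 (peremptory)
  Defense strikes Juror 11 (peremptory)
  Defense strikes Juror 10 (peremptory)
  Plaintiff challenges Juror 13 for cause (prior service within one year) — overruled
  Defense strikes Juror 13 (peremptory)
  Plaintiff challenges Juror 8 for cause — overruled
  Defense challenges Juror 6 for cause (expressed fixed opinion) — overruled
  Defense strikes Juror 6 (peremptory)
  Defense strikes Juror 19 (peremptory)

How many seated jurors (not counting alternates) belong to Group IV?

2

Removed: #1, #3, #5, #6, #10, #11, #12, #13, #19.
Seated jurors 1–8: #2, #4, #7, #8, #9, #14, #15, #16 (alternates #17, #18 not counted).
Of those, in Group IV: #15, #16 → 2.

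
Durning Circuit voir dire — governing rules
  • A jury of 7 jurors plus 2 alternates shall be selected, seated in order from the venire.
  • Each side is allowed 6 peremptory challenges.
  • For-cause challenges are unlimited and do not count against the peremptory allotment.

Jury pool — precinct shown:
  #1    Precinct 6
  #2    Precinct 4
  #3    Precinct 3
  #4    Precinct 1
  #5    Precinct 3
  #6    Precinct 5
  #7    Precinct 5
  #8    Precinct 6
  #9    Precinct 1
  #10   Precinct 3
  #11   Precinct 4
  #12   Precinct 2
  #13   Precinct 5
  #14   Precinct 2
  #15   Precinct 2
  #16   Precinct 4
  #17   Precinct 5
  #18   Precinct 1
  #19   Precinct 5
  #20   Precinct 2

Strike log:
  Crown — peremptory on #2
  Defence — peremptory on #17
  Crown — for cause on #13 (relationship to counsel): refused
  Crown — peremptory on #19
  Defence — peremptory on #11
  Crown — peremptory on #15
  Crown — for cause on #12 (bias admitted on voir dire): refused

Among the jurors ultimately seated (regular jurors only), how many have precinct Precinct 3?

2

Removed: #2, #11, #15, #17, #19.
Seated jurors 1–7: #1, #3, #4, #5, #6, #7, #8 (alternates #9, #10 not counted).
Of those, in Precinct 3: #3, #5 → 2.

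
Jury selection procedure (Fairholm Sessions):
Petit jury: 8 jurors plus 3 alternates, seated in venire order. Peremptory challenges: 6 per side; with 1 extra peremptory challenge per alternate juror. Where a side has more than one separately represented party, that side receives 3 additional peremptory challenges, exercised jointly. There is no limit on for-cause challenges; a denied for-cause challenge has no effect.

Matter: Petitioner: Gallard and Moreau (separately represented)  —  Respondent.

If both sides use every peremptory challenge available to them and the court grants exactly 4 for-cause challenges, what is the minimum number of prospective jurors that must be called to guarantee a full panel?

Seats to fill: 8 + 3 alternates = 11.
Peremptories — Petitioner: 6 + 1×3 + 3 = 12; Respondent: 6 + 1×3 = 9; total 21.
For-cause removals: 4.
Minimum venire: 11 + 21 + 4 = 36.

36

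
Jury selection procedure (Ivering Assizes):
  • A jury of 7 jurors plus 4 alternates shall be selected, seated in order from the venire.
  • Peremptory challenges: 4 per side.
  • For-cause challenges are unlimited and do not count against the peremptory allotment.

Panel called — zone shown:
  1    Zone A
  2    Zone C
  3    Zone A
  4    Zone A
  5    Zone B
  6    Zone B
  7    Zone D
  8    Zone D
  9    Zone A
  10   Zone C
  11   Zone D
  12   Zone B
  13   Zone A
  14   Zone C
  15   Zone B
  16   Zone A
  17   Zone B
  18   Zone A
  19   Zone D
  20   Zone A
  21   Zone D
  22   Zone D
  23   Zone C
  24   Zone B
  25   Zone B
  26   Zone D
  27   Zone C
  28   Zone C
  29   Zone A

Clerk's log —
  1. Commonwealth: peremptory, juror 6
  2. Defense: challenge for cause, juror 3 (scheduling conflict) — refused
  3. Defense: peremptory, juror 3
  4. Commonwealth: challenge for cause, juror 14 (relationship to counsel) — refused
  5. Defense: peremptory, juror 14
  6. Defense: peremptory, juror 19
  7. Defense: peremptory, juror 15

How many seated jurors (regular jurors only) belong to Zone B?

Removed: #3, #6, #14, #15, #19.
Seated jurors 1–7: #1, #2, #4, #5, #7, #8, #9 (alternates #10, #11, #12, #13 not counted).
Of those, in Zone B: #5 → 1.

1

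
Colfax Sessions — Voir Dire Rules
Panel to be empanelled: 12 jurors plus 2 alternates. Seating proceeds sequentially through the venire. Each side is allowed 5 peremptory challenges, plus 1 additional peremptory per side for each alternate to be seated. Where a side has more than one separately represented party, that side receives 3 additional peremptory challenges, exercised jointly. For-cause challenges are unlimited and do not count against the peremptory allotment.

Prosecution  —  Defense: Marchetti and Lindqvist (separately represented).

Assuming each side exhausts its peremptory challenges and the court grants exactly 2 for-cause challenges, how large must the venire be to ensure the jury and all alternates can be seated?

33

Seats to fill: 12 + 2 alternates = 14.
Peremptories — Prosecution: 5 + 1×2 = 7; Defense: 5 + 1×2 + 3 = 10; total 17.
For-cause removals: 2.
Minimum venire: 14 + 17 + 2 = 33.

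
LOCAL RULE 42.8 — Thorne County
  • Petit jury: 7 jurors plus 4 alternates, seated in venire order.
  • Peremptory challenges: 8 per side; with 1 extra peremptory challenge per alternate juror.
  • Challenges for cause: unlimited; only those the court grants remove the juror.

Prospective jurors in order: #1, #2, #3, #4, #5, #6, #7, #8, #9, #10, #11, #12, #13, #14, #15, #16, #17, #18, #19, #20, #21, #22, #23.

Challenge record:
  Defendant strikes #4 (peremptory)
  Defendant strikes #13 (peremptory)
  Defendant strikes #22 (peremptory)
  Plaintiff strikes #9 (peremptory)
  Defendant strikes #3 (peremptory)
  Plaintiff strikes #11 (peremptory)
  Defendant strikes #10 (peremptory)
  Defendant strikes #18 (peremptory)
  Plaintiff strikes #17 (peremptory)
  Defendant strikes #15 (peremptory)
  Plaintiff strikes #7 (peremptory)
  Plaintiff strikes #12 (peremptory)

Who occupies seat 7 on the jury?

16

Removed: #3, #4, #7, #9, #10, #11, #12, #13, #15, #17, #18, #22.
Filling seats in venire order through position 7: #1, #2, #5, #6, #8, #14, #16.
So seat 7 is #16.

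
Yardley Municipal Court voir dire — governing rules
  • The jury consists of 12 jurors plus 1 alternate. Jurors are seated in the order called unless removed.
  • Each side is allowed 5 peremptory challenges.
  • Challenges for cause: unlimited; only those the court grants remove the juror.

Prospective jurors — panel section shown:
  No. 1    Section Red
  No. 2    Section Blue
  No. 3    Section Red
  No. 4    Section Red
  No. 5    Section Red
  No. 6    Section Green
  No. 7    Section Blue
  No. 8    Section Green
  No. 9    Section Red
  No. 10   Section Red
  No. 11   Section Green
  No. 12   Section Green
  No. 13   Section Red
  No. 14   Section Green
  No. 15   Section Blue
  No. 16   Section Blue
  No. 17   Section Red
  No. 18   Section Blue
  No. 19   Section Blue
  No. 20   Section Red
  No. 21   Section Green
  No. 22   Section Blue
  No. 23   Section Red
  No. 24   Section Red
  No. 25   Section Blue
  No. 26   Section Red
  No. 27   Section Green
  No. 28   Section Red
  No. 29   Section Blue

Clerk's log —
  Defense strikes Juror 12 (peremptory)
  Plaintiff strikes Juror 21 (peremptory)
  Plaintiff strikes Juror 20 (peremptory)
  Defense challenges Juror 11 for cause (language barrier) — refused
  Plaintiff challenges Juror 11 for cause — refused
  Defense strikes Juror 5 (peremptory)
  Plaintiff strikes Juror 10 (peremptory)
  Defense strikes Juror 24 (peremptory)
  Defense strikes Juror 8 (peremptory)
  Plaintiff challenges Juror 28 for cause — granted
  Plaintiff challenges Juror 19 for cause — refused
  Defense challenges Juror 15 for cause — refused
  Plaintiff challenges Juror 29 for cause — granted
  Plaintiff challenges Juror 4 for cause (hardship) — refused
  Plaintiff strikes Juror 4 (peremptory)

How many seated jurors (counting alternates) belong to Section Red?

5

Removed: #4, #5, #8, #10, #12, #20, #21, #24, #28, #29.
Seated (13 incl. alternates): #1, #2, #3, #6, #7, #9, #11, #13, #14, #15, #16, #17, #18.
Of those, in Section Red: #1, #3, #9, #13, #17 → 5.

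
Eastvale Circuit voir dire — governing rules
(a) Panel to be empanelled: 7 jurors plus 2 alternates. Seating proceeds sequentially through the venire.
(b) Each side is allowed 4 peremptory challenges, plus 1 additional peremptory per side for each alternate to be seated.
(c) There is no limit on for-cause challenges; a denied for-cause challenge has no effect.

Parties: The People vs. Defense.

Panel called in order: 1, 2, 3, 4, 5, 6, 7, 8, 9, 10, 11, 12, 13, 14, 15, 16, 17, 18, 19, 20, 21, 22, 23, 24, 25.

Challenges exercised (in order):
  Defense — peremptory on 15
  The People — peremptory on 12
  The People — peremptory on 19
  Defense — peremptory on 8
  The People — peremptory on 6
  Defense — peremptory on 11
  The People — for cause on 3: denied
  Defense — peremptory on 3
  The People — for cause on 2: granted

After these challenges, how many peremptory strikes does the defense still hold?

Defense allotment: 4 base + 1 × 2 alternates = 6.
Defense peremptories used: #15, #8, #11, #3 — 4.
Remaining: 6 − 4 = 2.

2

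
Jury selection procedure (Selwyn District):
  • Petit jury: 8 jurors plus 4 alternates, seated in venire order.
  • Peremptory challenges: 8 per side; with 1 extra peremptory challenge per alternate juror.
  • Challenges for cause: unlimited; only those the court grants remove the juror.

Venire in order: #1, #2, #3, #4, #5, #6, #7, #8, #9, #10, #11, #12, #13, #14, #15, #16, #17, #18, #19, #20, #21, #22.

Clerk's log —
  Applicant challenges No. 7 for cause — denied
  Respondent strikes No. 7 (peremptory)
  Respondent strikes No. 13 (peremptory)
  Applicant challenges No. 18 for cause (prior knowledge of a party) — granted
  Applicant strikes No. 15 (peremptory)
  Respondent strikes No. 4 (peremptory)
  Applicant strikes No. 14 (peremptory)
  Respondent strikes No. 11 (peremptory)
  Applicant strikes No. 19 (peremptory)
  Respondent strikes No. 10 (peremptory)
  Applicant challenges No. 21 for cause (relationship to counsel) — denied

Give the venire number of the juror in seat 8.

Removed: #4, #7, #10, #11, #13, #14, #15, #18, #19. (#21 stays — for-cause denied.)
Seating in order: seats 1–8 → #1, #2, #3, #5, #6, #8, #9, #12; alternates → #16, #17, #20, #21.
So seat 8 is #12.

12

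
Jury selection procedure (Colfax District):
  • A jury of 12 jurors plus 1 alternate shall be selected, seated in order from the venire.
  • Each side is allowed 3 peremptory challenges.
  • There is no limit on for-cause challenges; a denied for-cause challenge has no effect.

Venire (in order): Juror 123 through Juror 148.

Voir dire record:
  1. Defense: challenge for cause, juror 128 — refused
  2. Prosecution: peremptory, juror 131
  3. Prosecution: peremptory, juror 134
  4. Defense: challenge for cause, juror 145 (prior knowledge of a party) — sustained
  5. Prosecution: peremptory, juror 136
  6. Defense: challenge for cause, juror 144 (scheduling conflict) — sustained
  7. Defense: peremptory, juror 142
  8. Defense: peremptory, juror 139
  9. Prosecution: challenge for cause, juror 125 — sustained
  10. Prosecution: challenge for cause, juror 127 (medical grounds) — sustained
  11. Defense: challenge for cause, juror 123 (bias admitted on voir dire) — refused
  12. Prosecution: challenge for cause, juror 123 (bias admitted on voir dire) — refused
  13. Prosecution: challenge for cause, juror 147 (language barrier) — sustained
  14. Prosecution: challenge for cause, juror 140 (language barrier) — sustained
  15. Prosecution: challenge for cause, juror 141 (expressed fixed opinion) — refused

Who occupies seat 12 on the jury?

Removed: #125, #127, #131, #134, #136, #139, #140, #142, #144, #145, #147. (#123, #128, #141 stay — for-cause denied.)
Filling seats in venire order through position 12: #123, #124, #126, #128, #129, #130, #132, #133, #135, #137, #138, #141.
So seat 12 is #141.

141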